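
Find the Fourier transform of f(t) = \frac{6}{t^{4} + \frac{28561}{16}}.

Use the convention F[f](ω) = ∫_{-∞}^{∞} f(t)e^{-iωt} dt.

F(ω) = \frac{48 \pi e^{- \frac{13 \sqrt{2} \left|{\omega}\right|}{4}} \sin{\left(\frac{13 \sqrt{2} \left|{\omega}\right|}{4} + \frac{\pi}{4} \right)}}{2197}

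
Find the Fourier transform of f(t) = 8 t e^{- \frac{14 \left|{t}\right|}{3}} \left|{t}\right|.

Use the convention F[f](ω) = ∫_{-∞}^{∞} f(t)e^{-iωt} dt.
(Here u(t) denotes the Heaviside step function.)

F(ω) = \frac{7776 i \omega \left(3 \omega^{2} - 196\right)}{\left(9 \omega^{2} + 196\right)^{3}}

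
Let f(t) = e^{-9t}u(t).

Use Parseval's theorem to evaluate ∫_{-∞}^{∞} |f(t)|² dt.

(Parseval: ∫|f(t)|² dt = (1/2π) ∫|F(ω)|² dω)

∫|f(t)|² dt = \frac{1}{18}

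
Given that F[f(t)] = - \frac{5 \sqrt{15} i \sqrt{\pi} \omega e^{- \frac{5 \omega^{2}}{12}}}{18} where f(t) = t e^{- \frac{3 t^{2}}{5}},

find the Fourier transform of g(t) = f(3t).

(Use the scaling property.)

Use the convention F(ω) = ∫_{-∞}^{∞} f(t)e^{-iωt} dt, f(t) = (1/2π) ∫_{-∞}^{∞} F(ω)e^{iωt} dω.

F[g](ω) = - \frac{5 \sqrt{15} i \sqrt{\pi} \omega e^{- \frac{5 \omega^{2}}{108}}}{162}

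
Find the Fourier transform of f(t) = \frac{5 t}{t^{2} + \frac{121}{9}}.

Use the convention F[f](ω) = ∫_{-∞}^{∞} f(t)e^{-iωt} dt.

F(ω) = - 5 i \pi e^{- \frac{11 \left|{\omega}\right|}{3}} \operatorname{sign}{\left(\omega \right)}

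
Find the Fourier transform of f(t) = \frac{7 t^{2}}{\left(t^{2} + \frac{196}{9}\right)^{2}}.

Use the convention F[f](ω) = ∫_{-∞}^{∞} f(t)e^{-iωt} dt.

F(ω) = \frac{\pi \left(3 - 14 \left|{\omega}\right|\right) e^{- \frac{14 \left|{\omega}\right|}{3}}}{4}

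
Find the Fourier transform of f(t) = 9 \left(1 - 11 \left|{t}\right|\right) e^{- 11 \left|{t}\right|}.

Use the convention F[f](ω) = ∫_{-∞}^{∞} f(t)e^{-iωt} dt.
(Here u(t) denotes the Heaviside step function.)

F(ω) = \frac{396 \omega^{2}}{\left(\omega^{2} + 121\right)^{2}}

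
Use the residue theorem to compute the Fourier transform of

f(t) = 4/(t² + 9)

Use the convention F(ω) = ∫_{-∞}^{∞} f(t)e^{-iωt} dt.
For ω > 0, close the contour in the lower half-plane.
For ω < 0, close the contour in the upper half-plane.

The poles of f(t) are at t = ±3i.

Let g(z) = f(z)e^{-iωz}; for large |z| the factor e^{-iωz} decays in the lower half-plane when ω > 0 and in the upper half-plane when ω < 0.

Case ω > 0 (lower half-plane, clockwise contour ⇒ F(ω) = -2πi·ΣRes):
  Res_{z = - 3 i} g(z) = \frac{2 i e^{- 3 \omega}}{3}
  F(ω) = -2πi·ΣRes = \frac{4 \pi e^{- 3 \omega}}{3}

Case ω < 0 (upper half-plane, counterclockwise contour ⇒ F(ω) = +2πi·ΣRes):
  Res_{z = 3 i} g(z) = - \frac{2 i e^{3 \omega}}{3}
  F(ω) = 2πi·ΣRes = \frac{4 \pi e^{3 \omega}}{3}

Both cases combine into a single formula in |ω|:

F(ω) = \frac{4 \pi e^{- 3 \left|{\omega}\right|}}{3}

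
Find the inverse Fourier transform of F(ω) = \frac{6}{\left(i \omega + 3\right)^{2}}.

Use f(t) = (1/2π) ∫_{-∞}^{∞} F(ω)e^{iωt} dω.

f(t) = 6 t e^{- 3 t} u\left(t\right)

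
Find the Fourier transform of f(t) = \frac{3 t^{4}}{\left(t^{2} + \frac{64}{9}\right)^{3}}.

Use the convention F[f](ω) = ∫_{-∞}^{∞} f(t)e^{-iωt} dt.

F(ω) = \frac{\pi \left(64 \omega^{2} - 120 \left|{\omega}\right| + 27\right) e^{- \frac{8 \left|{\omega}\right|}{3}}}{64}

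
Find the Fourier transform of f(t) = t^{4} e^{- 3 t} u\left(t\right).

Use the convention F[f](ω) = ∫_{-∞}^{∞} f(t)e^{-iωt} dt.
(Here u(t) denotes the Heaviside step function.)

F(ω) = \frac{24}{\left(i \omega + 3\right)^{5}}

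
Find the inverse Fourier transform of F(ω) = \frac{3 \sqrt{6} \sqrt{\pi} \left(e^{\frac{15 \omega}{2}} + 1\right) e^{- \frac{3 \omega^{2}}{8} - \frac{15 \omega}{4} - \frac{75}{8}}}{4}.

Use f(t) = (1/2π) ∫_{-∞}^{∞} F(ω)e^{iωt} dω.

f(t) = 3 e^{- \frac{2 t^{2}}{3}} \cos{\left(5 t \right)}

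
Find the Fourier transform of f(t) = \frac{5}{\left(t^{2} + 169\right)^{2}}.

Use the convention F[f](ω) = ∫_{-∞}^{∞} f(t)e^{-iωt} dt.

F(ω) = \frac{5 \pi \left(13 \left|{\omega}\right| + 1\right) e^{- 13 \left|{\omega}\right|}}{4394}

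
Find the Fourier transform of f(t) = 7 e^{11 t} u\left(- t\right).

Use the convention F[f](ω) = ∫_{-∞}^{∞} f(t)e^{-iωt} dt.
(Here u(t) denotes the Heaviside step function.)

F(ω) = - \frac{7}{i \omega - 11}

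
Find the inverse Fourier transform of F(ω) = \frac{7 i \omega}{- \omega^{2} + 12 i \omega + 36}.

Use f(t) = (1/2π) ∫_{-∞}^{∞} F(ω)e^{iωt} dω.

f(t) = 7 \left(1 - 6 t\right) e^{- 6 t} u\left(t\right)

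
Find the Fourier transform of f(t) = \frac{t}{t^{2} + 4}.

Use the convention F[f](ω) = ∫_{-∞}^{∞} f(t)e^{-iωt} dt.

F(ω) = - i \pi e^{- 2 \left|{\omega}\right|} \operatorname{sign}{\left(\omega \right)}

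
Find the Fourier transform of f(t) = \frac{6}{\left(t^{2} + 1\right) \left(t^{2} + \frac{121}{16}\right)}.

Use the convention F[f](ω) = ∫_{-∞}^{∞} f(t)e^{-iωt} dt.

F(ω) = \frac{32 \pi e^{- \left|{\omega}\right|}}{35} - \frac{128 \pi e^{- \frac{11 \left|{\omega}\right|}{4}}}{385}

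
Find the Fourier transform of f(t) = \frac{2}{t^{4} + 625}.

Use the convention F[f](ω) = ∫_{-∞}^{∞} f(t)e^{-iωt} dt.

F(ω) = \frac{2 \pi e^{- \frac{5 \sqrt{2} \left|{\omega}\right|}{2}} \sin{\left(\frac{5 \sqrt{2} \left|{\omega}\right|}{2} + \frac{\pi}{4} \right)}}{125}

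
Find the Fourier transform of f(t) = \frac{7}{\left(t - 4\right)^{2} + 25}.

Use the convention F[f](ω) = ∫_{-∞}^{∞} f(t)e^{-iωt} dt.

F(ω) = \frac{7 \pi e^{- 4 i \omega - 5 \left|{\omega}\right|}}{5}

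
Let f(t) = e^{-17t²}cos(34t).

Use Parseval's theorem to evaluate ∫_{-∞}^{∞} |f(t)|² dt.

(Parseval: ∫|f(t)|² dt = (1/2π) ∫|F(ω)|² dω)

∫|f(t)|² dt = \frac{\sqrt{34} \sqrt{\pi} \left(1 + e^{34}\right)}{68 e^{34}}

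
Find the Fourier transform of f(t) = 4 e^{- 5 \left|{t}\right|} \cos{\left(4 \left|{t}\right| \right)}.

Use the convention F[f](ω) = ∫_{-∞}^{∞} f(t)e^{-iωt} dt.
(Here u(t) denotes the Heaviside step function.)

F(ω) = \frac{40 \left(\omega^{2} + 41\right)}{\omega^{4} + 18 \omega^{2} + 1681}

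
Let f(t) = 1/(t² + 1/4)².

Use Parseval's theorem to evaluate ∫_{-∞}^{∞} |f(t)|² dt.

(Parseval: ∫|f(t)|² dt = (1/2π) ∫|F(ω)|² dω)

∫|f(t)|² dt = 40 \pi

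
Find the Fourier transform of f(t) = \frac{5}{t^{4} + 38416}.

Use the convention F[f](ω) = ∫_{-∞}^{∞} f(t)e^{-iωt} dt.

F(ω) = \frac{5 \pi e^{- 7 \sqrt{2} \left|{\omega}\right|} \sin{\left(7 \sqrt{2} \left|{\omega}\right| + \frac{\pi}{4} \right)}}{2744}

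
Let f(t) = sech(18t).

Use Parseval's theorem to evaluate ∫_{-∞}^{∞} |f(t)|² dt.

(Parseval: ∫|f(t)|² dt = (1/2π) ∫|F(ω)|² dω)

∫|f(t)|² dt = \frac{1}{9}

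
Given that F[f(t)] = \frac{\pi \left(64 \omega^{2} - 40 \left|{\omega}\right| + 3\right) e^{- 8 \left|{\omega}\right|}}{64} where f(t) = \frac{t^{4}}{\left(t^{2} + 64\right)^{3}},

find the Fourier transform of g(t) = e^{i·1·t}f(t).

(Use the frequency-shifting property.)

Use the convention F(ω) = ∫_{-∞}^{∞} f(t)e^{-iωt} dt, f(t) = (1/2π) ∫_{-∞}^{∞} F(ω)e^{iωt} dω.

F[g](ω) = \frac{\pi \left(64 \left(\omega - 1\right)^{2} - 40 \left|{\omega - 1}\right| + 3\right) e^{- 8 \left|{\omega - 1}\right|}}{64}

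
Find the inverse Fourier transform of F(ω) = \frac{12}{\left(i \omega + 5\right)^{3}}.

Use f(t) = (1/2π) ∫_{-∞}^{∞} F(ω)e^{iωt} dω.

f(t) = 6 t^{2} e^{- 5 t} u\left(t\right)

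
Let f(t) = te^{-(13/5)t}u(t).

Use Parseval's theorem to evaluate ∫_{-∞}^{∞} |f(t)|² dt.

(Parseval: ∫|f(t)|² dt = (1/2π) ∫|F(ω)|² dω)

∫|f(t)|² dt = \frac{125}{8788}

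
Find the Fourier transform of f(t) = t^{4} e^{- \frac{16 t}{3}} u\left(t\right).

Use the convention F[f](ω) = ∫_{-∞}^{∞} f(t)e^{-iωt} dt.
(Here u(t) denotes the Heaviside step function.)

F(ω) = \frac{5832}{\left(3 i \omega + 16\right)^{5}}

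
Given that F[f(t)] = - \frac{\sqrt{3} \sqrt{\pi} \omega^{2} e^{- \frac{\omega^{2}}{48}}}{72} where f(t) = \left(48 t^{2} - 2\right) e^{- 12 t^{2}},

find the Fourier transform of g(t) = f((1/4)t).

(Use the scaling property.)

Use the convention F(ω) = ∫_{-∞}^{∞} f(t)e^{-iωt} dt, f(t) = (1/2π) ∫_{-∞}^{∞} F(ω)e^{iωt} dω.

F[g](ω) = - \frac{8 \sqrt{3} \sqrt{\pi} \omega^{2} e^{- \frac{\omega^{2}}{3}}}{9}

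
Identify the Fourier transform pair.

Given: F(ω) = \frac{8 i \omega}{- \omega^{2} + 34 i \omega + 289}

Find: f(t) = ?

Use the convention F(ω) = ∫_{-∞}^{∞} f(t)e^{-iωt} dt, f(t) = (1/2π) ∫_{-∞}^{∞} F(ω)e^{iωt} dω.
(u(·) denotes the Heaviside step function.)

f(t) = 8 \left(1 - 17 t\right) e^{- 17 t} u\left(t\right)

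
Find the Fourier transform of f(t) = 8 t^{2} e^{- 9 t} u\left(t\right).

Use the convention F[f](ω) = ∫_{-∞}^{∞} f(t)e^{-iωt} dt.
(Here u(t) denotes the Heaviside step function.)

F(ω) = \frac{16}{\left(i \omega + 9\right)^{3}}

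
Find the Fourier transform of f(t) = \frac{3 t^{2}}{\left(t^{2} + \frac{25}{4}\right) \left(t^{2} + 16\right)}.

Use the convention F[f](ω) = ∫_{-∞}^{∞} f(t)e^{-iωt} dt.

F(ω) = \frac{16 \pi e^{- 4 \left|{\omega}\right|}}{13} - \frac{10 \pi e^{- \frac{5 \left|{\omega}\right|}{2}}}{13}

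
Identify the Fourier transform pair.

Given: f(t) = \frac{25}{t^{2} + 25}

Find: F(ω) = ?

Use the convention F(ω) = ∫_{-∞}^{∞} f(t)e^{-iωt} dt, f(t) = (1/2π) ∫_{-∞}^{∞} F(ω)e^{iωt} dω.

F(ω) = 5 \pi e^{- 5 \left|{\omega}\right|}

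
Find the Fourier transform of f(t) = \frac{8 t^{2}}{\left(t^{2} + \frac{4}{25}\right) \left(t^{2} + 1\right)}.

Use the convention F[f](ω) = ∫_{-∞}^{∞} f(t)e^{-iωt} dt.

F(ω) = \frac{200 \pi e^{- \left|{\omega}\right|}}{21} - \frac{80 \pi e^{- \frac{2 \left|{\omega}\right|}{5}}}{21}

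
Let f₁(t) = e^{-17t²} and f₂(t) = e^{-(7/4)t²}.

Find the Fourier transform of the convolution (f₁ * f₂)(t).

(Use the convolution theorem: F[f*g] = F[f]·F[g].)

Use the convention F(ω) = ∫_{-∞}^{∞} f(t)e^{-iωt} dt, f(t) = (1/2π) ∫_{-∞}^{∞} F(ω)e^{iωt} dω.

F[f₁*f₂](ω) = \frac{2 \sqrt{119} \pi e^{- \frac{75 \omega^{2}}{476}}}{119}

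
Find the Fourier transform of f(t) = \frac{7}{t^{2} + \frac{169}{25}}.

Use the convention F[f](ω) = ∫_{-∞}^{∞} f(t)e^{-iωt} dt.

F(ω) = \frac{35 \pi e^{- \frac{13 \left|{\omega}\right|}{5}}}{13}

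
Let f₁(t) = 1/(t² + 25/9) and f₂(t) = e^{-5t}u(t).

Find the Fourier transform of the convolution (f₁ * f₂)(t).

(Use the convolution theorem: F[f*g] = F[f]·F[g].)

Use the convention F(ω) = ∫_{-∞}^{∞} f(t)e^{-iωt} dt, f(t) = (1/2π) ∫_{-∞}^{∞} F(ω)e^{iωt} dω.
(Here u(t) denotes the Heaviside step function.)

F[f₁*f₂](ω) = \frac{3 \pi e^{- \frac{5 \left|{\omega}\right|}{3}}}{5 \left(i \omega + 5\right)}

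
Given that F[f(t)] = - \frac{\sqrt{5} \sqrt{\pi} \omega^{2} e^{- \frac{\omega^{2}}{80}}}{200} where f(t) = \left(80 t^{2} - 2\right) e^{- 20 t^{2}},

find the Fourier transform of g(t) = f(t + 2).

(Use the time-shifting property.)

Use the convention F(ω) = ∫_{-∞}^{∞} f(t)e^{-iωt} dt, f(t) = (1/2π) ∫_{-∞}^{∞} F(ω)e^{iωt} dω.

F[g](ω) = - \frac{\sqrt{5} \sqrt{\pi} \omega^{2} e^{- \frac{\omega \left(\omega - 160 i\right)}{80}}}{200}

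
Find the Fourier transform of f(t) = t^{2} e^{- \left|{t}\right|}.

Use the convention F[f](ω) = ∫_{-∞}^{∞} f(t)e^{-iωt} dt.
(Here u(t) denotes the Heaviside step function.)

F(ω) = \frac{4 \left(1 - 3 \omega^{2}\right)}{\left(\omega^{2} + 1\right)^{3}}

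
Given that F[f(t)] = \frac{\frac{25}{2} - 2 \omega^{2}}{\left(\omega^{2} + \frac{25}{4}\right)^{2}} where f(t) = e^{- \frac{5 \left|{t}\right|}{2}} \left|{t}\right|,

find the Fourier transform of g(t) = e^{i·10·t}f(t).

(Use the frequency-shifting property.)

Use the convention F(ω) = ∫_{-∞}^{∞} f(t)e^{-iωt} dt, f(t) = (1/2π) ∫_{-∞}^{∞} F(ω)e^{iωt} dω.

F[g](ω) = \frac{8 \left(25 - 4 \left(\omega - 10\right)^{2}\right)}{\left(4 \left(\omega - 10\right)^{2} + 25\right)^{2}}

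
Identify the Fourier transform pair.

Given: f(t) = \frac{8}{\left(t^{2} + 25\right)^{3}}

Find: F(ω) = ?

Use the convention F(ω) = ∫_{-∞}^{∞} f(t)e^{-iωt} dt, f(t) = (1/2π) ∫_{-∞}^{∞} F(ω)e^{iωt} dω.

F(ω) = \frac{\pi \left(25 \omega^{2} + 15 \left|{\omega}\right| + 3\right) e^{- 5 \left|{\omega}\right|}}{3125}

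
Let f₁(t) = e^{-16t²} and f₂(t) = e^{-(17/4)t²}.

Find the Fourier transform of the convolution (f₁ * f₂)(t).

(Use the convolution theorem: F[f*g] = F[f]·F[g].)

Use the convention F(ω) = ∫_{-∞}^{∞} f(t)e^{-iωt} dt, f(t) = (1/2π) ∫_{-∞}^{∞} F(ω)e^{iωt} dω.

F[f₁*f₂](ω) = \frac{\sqrt{17} \pi e^{- \frac{81 \omega^{2}}{1088}}}{34}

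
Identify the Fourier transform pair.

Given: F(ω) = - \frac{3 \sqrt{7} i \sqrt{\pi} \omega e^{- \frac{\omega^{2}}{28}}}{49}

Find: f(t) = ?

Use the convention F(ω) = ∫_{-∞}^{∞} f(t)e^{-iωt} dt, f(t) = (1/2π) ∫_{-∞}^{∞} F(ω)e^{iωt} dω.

f(t) = 6 t e^{- 7 t^{2}}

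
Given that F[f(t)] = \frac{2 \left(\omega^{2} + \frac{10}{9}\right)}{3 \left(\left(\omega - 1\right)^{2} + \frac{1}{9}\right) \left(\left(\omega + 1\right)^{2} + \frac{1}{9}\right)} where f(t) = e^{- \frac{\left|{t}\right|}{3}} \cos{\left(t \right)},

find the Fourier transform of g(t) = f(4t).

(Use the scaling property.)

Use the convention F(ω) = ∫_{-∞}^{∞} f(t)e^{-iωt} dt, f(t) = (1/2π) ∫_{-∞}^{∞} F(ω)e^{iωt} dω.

F[g](ω) = \frac{24 \left(9 \omega^{2} + 160\right)}{81 \omega^{4} - 2304 \omega^{2} + 25600}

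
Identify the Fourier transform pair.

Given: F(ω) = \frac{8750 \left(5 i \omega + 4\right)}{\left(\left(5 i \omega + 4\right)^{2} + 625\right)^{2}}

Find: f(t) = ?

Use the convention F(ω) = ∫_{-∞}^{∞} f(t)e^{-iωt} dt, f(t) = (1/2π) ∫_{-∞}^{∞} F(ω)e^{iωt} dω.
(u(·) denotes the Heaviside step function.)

f(t) = 7 t e^{- \frac{4 t}{5}} \sin{\left(5 t \right)} u\left(t\right)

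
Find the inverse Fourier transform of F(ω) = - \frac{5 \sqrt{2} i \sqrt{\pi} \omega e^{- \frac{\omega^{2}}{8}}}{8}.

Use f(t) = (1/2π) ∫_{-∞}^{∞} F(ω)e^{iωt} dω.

f(t) = 5 t e^{- 2 t^{2}}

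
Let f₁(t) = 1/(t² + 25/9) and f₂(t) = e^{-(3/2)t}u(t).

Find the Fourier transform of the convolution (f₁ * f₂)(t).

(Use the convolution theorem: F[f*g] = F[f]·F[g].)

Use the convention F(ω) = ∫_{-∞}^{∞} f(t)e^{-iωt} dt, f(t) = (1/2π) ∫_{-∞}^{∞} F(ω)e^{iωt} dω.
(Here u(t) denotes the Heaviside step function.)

F[f₁*f₂](ω) = \frac{6 \pi e^{- \frac{5 \left|{\omega}\right|}{3}}}{5 \left(2 i \omega + 3\right)}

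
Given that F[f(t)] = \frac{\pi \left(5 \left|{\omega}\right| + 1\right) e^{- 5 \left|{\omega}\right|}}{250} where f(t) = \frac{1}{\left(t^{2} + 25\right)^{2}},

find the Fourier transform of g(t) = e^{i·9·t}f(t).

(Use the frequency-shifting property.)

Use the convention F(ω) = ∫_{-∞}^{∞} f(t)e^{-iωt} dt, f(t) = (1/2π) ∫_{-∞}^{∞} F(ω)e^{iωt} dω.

F[g](ω) = \frac{\pi \left(5 \left|{\omega - 9}\right| + 1\right) e^{- 5 \left|{\omega - 9}\right|}}{250}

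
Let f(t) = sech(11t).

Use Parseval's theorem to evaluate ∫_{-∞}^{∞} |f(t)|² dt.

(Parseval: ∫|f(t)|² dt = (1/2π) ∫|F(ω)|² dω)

∫|f(t)|² dt = \frac{2}{11}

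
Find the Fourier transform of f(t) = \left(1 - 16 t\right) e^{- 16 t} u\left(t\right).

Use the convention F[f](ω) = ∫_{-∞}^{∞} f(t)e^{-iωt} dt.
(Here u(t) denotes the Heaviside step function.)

F(ω) = \frac{i \omega}{- \omega^{2} + 32 i \omega + 256}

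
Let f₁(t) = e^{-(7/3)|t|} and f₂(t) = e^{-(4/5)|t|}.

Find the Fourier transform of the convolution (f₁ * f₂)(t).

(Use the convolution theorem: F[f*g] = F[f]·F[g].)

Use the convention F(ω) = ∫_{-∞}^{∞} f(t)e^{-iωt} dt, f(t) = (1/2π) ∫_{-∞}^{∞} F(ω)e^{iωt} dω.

F[f₁*f₂](ω) = \frac{1680}{225 \omega^{4} + 1369 \omega^{2} + 784}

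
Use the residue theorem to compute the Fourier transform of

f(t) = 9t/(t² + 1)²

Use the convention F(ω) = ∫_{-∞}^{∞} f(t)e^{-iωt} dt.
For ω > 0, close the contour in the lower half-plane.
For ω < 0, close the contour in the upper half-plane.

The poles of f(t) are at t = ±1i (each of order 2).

Let g(z) = f(z)e^{-iωz}; for large |z| the factor e^{-iωz} decays in the lower half-plane when ω > 0 and in the upper half-plane when ω < 0.

Case ω > 0 (lower half-plane, clockwise contour ⇒ F(ω) = -2πi·ΣRes):
  Res_{z = - i} g(z) = \frac{9 \omega e^{- \omega}}{4} (pole of order 2)
  F(ω) = -2πi·ΣRes = - \frac{9 i \pi \omega e^{- \omega}}{2}

Case ω < 0 (upper half-plane, counterclockwise contour ⇒ F(ω) = +2πi·ΣRes):
  Res_{z = i} g(z) = - \frac{9 \omega e^{\omega}}{4} (pole of order 2)
  F(ω) = 2πi·ΣRes = - \frac{9 i \pi \omega e^{\omega}}{2}

Both cases combine into a single formula in |ω|:

F(ω) = - \frac{9 i \pi \omega e^{- \left|{\omega}\right|}}{2}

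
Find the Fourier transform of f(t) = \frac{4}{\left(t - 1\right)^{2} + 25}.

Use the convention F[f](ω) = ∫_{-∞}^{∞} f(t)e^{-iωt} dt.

F(ω) = \frac{4 \pi e^{- i \omega - 5 \left|{\omega}\right|}}{5}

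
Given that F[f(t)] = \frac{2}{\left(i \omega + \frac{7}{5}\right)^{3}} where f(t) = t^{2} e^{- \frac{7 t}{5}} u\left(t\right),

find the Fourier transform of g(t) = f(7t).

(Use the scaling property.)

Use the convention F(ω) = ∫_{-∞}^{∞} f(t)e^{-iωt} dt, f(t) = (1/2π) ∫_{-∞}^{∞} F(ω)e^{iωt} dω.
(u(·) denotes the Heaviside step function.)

F[g](ω) = \frac{12250}{\left(5 i \omega + 49\right)^{3}}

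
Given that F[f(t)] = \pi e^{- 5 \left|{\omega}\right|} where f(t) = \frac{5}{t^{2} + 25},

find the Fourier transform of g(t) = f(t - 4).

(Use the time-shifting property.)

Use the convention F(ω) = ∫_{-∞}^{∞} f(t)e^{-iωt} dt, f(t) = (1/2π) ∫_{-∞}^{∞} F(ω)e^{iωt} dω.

F[g](ω) = \pi e^{- 4 i \omega - 5 \left|{\omega}\right|}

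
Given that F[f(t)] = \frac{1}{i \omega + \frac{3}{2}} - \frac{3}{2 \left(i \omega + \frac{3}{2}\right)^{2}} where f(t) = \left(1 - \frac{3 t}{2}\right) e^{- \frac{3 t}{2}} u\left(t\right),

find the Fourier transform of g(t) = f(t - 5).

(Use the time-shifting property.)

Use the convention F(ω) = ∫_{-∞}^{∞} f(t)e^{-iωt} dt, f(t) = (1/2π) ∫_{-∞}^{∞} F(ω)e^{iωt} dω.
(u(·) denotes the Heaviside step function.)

F[g](ω) = \frac{4 i \omega e^{- 5 i \omega}}{- 4 \omega^{2} + 12 i \omega + 9}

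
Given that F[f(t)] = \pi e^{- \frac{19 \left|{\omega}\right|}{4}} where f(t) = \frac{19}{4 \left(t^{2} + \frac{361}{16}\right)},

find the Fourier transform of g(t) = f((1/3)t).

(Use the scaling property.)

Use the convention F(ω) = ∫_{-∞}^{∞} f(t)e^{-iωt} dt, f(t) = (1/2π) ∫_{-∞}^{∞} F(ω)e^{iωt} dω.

F[g](ω) = 3 \pi e^{- \frac{57 \left|{\omega}\right|}{4}}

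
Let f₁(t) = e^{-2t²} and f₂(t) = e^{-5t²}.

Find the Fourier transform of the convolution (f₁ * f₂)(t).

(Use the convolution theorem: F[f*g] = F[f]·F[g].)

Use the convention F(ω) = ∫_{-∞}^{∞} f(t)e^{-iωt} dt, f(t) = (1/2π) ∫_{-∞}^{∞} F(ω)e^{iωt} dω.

F[f₁*f₂](ω) = \frac{\sqrt{10} \pi e^{- \frac{7 \omega^{2}}{40}}}{10}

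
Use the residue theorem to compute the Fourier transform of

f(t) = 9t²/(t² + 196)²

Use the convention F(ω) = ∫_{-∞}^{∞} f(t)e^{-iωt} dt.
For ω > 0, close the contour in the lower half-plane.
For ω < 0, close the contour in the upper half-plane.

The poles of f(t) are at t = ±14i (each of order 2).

Let g(z) = f(z)e^{-iωz}; for large |z| the factor e^{-iωz} decays in the lower half-plane when ω > 0 and in the upper half-plane when ω < 0.

Case ω > 0 (lower half-plane, clockwise contour ⇒ F(ω) = -2πi·ΣRes):
  Res_{z = - 14 i} g(z) = \frac{9 i \left(1 - 14 \omega\right) e^{- 14 \omega}}{56} (pole of order 2)
  F(ω) = -2πi·ΣRes = \frac{9 \pi \left(1 - 14 \omega\right) e^{- 14 \omega}}{28}

Case ω < 0 (upper half-plane, counterclockwise contour ⇒ F(ω) = +2πi·ΣRes):
  Res_{z = 14 i} g(z) = \frac{9 i \left(- 14 \omega - 1\right) e^{14 \omega}}{56} (pole of order 2)
  F(ω) = 2πi·ΣRes = \frac{9 \pi \left(14 \omega + 1\right) e^{14 \omega}}{28}

Both cases combine into a single formula in |ω|:

F(ω) = \frac{9 \pi \left(1 - 14 \left|{\omega}\right|\right) e^{- 14 \left|{\omega}\right|}}{28}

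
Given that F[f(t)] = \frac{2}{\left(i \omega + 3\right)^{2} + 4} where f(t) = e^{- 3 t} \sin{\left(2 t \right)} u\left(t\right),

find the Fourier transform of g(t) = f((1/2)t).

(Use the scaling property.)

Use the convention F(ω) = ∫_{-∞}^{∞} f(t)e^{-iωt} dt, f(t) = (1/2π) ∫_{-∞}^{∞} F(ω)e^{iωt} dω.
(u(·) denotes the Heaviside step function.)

F[g](ω) = \frac{4}{\left(2 i \omega + 3\right)^{2} + 4}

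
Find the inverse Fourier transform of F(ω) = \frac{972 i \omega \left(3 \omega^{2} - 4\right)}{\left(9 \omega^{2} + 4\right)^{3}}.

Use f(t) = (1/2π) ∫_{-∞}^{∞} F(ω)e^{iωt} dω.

f(t) = t e^{- \frac{2 \left|{t}\right|}{3}} \left|{t}\right|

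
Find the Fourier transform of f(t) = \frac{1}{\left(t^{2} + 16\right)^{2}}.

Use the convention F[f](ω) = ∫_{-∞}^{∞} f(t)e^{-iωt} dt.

F(ω) = \frac{\pi \left(4 \left|{\omega}\right| + 1\right) e^{- 4 \left|{\omega}\right|}}{128}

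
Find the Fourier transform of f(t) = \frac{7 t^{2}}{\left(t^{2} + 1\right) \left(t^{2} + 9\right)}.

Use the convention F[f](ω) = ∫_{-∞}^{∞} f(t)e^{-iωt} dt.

F(ω) = \frac{7 \pi \left(3 - e^{2 \left|{\omega}\right|}\right) e^{- 3 \left|{\omega}\right|}}{8}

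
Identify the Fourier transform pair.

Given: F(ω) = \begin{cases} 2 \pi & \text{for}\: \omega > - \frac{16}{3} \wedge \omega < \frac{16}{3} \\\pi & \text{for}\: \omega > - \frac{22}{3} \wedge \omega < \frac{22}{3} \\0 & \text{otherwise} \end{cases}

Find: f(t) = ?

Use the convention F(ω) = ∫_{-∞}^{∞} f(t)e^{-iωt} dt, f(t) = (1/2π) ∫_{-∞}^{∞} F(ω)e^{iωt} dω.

f(t) = \frac{2 \sin{\left(\frac{19 t}{3} \right)} \cos{\left(t \right)}}{t}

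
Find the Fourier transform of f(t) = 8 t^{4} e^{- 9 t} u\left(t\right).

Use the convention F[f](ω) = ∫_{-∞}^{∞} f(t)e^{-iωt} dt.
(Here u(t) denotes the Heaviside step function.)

F(ω) = \frac{192}{\left(i \omega + 9\right)^{5}}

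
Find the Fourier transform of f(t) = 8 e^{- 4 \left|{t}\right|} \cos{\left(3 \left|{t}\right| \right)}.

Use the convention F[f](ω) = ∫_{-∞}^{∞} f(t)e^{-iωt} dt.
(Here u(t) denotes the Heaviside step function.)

F(ω) = \frac{64 \left(\omega^{2} + 25\right)}{\omega^{4} + 14 \omega^{2} + 625}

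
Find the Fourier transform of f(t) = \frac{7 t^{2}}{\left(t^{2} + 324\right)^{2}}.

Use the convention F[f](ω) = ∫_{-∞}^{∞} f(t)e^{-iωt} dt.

F(ω) = \frac{7 \pi \left(1 - 18 \left|{\omega}\right|\right) e^{- 18 \left|{\omega}\right|}}{36}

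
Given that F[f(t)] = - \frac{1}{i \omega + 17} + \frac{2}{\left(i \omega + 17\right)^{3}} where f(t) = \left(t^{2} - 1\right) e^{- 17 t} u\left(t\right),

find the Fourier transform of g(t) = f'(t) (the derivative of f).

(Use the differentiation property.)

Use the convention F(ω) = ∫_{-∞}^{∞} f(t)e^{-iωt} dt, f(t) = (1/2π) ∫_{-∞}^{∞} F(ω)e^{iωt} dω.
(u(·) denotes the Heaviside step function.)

F[g](ω) = \frac{i \omega \left(2 i \omega - \left(i \omega + 17\right)^{3} + 34\right)}{\left(i \omega + 17\right)^{4}}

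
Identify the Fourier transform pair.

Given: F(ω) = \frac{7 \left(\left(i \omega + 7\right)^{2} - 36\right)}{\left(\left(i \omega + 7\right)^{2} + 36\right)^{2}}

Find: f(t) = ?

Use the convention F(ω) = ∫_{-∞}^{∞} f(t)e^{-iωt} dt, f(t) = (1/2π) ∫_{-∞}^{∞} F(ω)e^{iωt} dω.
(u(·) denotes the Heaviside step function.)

f(t) = 7 t e^{- 7 t} \cos{\left(6 t \right)} u\left(t\right)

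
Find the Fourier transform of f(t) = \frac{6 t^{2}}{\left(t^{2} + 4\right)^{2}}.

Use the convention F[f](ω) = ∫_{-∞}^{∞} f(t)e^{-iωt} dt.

F(ω) = \frac{3 \pi \left(1 - 2 \left|{\omega}\right|\right) e^{- 2 \left|{\omega}\right|}}{2}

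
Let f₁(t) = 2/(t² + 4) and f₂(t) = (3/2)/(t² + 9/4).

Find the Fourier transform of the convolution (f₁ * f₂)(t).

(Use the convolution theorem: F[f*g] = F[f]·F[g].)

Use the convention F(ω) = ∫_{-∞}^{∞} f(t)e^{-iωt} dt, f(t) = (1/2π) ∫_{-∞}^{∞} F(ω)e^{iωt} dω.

F[f₁*f₂](ω) = \pi^{2} e^{- \frac{7 \left|{\omega}\right|}{2}}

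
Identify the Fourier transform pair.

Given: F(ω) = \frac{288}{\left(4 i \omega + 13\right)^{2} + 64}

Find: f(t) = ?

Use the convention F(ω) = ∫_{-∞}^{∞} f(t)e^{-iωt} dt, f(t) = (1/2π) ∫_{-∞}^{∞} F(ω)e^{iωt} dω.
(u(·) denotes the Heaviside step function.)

f(t) = 9 e^{- \frac{13 t}{4}} \sin{\left(2 t \right)} u\left(t\right)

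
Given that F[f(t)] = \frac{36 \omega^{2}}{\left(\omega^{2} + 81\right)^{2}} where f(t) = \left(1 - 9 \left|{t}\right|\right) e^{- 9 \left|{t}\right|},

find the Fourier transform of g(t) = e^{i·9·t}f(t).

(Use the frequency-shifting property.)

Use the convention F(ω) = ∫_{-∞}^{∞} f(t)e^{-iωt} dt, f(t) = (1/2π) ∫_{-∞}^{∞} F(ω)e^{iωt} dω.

F[g](ω) = \frac{36 \left(\omega - 9\right)^{2}}{\left(\left(\omega - 9\right)^{2} + 81\right)^{2}}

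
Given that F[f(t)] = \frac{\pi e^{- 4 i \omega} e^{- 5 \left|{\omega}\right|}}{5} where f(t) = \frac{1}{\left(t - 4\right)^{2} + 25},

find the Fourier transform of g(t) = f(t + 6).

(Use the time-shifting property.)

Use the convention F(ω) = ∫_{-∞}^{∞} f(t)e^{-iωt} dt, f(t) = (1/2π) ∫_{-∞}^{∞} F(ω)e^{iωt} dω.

F[g](ω) = \frac{\pi e^{2 i \omega - 5 \left|{\omega}\right|}}{5}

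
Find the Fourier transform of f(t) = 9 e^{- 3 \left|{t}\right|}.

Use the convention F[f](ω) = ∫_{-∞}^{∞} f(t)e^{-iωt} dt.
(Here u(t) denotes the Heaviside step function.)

F(ω) = \frac{54}{\omega^{2} + 9}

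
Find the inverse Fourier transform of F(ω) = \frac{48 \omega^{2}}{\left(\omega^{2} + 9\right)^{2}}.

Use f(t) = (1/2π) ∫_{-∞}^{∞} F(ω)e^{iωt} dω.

f(t) = 4 \left(1 - 3 \left|{t}\right|\right) e^{- 3 \left|{t}\right|}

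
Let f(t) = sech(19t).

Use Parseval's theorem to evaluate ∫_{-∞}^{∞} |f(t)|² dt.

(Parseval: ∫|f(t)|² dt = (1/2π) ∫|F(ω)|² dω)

∫|f(t)|² dt = \frac{2}{19}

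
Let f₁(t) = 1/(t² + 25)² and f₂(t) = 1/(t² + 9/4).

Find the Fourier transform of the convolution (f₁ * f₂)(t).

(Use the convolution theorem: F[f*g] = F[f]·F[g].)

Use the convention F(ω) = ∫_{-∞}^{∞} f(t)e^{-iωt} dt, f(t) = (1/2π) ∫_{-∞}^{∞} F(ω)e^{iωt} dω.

F[f₁*f₂](ω) = \frac{\pi^{2} \left(5 \left|{\omega}\right| + 1\right) e^{- \frac{13 \left|{\omega}\right|}{2}}}{375}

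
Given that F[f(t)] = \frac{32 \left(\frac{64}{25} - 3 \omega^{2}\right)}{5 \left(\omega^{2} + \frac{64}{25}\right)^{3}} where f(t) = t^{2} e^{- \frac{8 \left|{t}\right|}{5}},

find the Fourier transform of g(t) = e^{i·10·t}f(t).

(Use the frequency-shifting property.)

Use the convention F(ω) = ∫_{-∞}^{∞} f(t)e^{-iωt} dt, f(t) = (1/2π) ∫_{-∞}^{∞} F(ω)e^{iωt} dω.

F[g](ω) = \frac{4000 \left(64 - 75 \left(\omega - 10\right)^{2}\right)}{\left(25 \left(\omega - 10\right)^{2} + 64\right)^{3}}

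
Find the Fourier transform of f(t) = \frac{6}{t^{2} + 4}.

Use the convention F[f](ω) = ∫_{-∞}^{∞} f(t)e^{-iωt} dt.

F(ω) = 3 \pi e^{- 2 \left|{\omega}\right|}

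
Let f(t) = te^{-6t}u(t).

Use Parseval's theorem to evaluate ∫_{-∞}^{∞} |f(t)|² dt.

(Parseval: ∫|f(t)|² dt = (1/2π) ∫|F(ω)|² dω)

∫|f(t)|² dt = \frac{1}{864}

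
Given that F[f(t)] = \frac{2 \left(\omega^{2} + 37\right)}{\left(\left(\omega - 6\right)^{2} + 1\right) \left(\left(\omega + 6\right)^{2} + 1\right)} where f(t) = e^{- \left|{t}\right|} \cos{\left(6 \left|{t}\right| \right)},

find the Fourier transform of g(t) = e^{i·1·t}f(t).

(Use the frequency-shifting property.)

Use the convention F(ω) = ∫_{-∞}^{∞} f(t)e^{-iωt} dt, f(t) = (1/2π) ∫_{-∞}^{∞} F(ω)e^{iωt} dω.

F[g](ω) = \frac{2 \left(\left(\omega - 1\right)^{2} + 37\right)}{\left(\left(\omega - 7\right)^{2} + 1\right) \left(\left(\omega + 5\right)^{2} + 1\right)}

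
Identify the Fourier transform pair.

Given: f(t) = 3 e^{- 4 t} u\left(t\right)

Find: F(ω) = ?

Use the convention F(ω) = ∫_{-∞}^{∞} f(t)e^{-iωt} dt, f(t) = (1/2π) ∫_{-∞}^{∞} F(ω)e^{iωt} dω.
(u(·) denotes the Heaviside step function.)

F(ω) = \frac{3}{i \omega + 4}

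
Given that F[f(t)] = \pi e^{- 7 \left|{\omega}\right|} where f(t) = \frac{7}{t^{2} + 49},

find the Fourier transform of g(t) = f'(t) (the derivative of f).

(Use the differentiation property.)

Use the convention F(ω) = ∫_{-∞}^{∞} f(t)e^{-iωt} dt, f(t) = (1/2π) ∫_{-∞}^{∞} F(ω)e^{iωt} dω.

F[g](ω) = i \pi \omega e^{- 7 \left|{\omega}\right|}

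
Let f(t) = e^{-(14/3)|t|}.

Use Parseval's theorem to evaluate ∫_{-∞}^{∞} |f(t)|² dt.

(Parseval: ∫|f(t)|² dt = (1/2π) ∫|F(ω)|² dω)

∫|f(t)|² dt = \frac{3}{14}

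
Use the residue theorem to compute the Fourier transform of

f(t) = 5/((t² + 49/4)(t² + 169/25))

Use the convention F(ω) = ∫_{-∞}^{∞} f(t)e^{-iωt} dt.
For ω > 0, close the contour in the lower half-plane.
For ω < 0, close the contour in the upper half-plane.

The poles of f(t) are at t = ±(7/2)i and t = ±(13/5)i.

Let g(z) = f(z)e^{-iωz}; for large |z| the factor e^{-iωz} decays in the lower half-plane when ω > 0 and in the upper half-plane when ω < 0.

Case ω > 0 (lower half-plane, clockwise contour ⇒ F(ω) = -2πi·ΣRes):
  Res_{z = - \frac{7 i}{2}} g(z) = - \frac{500 i e^{- \frac{7 \omega}{2}}}{3843}
  Res_{z = - \frac{13 i}{5}} g(z) = \frac{1250 i e^{- \frac{13 \omega}{5}}}{7137}
  F(ω) = -2πi·ΣRes = - \frac{1000 \pi e^{- \frac{7 \omega}{2}}}{3843} + \frac{2500 \pi e^{- \frac{13 \omega}{5}}}{7137}

Case ω < 0 (upper half-plane, counterclockwise contour ⇒ F(ω) = +2πi·ΣRes):
  Res_{z = \frac{7 i}{2}} g(z) = \frac{500 i e^{\frac{7 \omega}{2}}}{3843}
  Res_{z = \frac{13 i}{5}} g(z) = - \frac{1250 i e^{\frac{13 \omega}{5}}}{7137}
  F(ω) = 2πi·ΣRes = \frac{500 \pi \left(35 e^{\frac{13 \omega}{5}} - 26 e^{\frac{7 \omega}{2}}\right)}{49959}

Both cases combine into a single formula in |ω|:

F(ω) = - \frac{1000 \pi e^{- \frac{7 \left|{\omega}\right|}{2}}}{3843} + \frac{2500 \pi e^{- \frac{13 \left|{\omega}\right|}{5}}}{7137}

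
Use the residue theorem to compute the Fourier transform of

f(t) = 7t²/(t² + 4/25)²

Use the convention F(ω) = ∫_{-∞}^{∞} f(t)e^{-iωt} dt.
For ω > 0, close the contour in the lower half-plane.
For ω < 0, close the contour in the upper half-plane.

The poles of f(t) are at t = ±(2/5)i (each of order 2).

Let g(z) = f(z)e^{-iωz}; for large |z| the factor e^{-iωz} decays in the lower half-plane when ω > 0 and in the upper half-plane when ω < 0.

Case ω > 0 (lower half-plane, clockwise contour ⇒ F(ω) = -2πi·ΣRes):
  Res_{z = - \frac{2 i}{5}} g(z) = \frac{7 i \left(5 - 2 \omega\right) e^{- \frac{2 \omega}{5}}}{8} (pole of order 2)
  F(ω) = -2πi·ΣRes = \frac{7 \pi \left(5 - 2 \omega\right) e^{- \frac{2 \omega}{5}}}{4}

Case ω < 0 (upper half-plane, counterclockwise contour ⇒ F(ω) = +2πi·ΣRes):
  Res_{z = \frac{2 i}{5}} g(z) = \frac{7 i \left(- 2 \omega - 5\right) e^{\frac{2 \omega}{5}}}{8} (pole of order 2)
  F(ω) = 2πi·ΣRes = \frac{7 \pi \left(2 \omega + 5\right) e^{\frac{2 \omega}{5}}}{4}

Both cases combine into a single formula in |ω|:

F(ω) = \frac{7 \pi \left(5 - 2 \left|{\omega}\right|\right) e^{- \frac{2 \left|{\omega}\right|}{5}}}{4}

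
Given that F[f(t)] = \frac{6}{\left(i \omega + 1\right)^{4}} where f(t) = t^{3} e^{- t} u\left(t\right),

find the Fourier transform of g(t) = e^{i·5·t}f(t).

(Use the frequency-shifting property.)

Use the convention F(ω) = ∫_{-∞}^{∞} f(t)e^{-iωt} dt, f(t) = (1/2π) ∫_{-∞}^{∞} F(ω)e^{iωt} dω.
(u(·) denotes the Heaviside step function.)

F[g](ω) = \frac{6}{\left(i \left(\omega - 5\right) + 1\right)^{4}}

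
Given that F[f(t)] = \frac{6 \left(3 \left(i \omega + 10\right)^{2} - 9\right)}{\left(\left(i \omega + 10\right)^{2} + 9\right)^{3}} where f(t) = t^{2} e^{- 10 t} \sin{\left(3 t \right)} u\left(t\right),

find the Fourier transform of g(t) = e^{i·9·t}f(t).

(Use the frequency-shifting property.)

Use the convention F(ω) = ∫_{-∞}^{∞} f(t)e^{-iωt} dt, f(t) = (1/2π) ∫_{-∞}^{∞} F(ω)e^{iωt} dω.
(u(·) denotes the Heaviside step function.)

F[g](ω) = \frac{18 \left(\left(i \left(\omega - 9\right) + 10\right)^{2} - 3\right)}{\left(\left(i \left(\omega - 9\right) + 10\right)^{2} + 9\right)^{3}}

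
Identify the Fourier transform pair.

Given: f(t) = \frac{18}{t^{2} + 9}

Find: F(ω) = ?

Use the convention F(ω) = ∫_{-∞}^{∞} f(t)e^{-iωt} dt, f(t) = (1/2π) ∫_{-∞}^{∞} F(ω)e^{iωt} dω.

F(ω) = 6 \pi e^{- 3 \left|{\omega}\right|}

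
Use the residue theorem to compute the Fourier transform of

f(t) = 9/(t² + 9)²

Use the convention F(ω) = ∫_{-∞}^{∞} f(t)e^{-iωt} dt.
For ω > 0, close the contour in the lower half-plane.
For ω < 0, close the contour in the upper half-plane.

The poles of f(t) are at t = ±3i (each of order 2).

Let g(z) = f(z)e^{-iωz}; for large |z| the factor e^{-iωz} decays in the lower half-plane when ω > 0 and in the upper half-plane when ω < 0.

Case ω > 0 (lower half-plane, clockwise contour ⇒ F(ω) = -2πi·ΣRes):
  Res_{z = - 3 i} g(z) = \frac{i \left(3 \omega + 1\right) e^{- 3 \omega}}{12} (pole of order 2)
  F(ω) = -2πi·ΣRes = \frac{\pi \left(3 \omega + 1\right) e^{- 3 \omega}}{6}

Case ω < 0 (upper half-plane, counterclockwise contour ⇒ F(ω) = +2πi·ΣRes):
  Res_{z = 3 i} g(z) = \frac{i \left(3 \omega - 1\right) e^{3 \omega}}{12} (pole of order 2)
  F(ω) = 2πi·ΣRes = \frac{\pi \left(1 - 3 \omega\right) e^{3 \omega}}{6}

Both cases combine into a single formula in |ω|:

F(ω) = \frac{\pi \left(3 \left|{\omega}\right| + 1\right) e^{- 3 \left|{\omega}\right|}}{6}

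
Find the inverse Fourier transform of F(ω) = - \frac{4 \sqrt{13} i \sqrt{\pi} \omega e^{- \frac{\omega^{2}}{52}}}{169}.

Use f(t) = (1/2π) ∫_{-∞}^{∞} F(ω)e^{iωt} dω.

f(t) = 8 t e^{- 13 t^{2}}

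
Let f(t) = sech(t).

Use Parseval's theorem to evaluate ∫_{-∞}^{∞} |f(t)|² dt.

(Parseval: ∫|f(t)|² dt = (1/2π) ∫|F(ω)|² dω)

∫|f(t)|² dt = 2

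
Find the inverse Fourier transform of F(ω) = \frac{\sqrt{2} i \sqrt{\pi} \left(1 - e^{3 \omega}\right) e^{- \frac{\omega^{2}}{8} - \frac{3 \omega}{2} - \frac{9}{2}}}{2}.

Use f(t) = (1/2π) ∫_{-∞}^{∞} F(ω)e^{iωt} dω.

f(t) = 2 e^{- 2 t^{2}} \sin{\left(6 t \right)}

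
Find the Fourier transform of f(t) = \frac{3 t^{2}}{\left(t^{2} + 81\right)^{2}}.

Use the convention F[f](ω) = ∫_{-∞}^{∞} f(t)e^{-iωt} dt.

F(ω) = \frac{\pi \left(1 - 9 \left|{\omega}\right|\right) e^{- 9 \left|{\omega}\right|}}{6}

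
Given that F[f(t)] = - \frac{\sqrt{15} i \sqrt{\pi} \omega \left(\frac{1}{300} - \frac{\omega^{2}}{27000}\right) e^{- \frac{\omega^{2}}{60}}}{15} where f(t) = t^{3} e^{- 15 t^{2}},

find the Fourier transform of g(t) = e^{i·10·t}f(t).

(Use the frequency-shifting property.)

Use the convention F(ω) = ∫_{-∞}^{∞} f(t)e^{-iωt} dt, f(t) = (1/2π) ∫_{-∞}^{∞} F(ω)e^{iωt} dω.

F[g](ω) = \frac{\sqrt{15} i \sqrt{\pi} \left(\omega - 10\right) \left(\left(\omega - 10\right)^{2} - 90\right) e^{- \frac{\left(\omega - 10\right)^{2}}{60}}}{405000}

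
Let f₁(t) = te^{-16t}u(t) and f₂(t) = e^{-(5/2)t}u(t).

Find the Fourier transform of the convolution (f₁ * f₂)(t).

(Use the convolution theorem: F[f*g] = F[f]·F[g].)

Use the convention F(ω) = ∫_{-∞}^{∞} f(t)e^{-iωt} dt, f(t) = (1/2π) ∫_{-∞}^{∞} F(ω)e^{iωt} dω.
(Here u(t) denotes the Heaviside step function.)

F[f₁*f₂](ω) = \frac{2}{\left(i \omega + 16\right)^{2} \left(2 i \omega + 5\right)}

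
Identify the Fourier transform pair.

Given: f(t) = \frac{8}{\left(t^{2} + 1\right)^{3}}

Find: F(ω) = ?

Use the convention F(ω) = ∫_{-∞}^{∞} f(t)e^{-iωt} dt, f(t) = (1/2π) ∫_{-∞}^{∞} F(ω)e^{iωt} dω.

F(ω) = \pi \left(\omega^{2} + 3 \left|{\omega}\right| + 3\right) e^{- \left|{\omega}\right|}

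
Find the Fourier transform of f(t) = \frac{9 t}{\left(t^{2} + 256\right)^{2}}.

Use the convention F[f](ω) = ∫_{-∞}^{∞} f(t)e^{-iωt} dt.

F(ω) = - \frac{9 i \pi \omega e^{- 16 \left|{\omega}\right|}}{32}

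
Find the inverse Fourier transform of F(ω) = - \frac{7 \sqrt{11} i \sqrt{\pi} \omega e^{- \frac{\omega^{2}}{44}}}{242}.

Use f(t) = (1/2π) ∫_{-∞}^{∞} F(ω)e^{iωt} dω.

f(t) = 7 t e^{- 11 t^{2}}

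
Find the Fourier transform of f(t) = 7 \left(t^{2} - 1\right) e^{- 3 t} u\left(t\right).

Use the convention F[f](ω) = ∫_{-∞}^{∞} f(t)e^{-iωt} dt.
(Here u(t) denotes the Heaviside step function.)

F(ω) = \frac{7 \left(2 i \omega - \left(i \omega + 3\right)^{3} + 6\right)}{\left(i \omega + 3\right)^{4}}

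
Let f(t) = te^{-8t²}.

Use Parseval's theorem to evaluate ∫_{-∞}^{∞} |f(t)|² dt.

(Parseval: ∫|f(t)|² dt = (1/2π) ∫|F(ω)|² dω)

∫|f(t)|² dt = \frac{\sqrt{\pi}}{128}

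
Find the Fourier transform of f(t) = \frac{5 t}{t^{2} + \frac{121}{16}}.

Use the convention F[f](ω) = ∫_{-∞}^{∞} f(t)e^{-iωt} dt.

F(ω) = - 5 i \pi e^{- \frac{11 \left|{\omega}\right|}{4}} \operatorname{sign}{\left(\omega \right)}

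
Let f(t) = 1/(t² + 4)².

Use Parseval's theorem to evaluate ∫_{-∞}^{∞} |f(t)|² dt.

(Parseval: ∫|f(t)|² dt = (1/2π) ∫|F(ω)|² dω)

∫|f(t)|² dt = \frac{5 \pi}{2048}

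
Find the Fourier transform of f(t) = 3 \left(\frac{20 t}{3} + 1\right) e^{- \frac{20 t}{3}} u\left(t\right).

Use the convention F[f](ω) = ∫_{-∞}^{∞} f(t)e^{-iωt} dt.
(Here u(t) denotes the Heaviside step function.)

F(ω) = \frac{9 \left(- 3 i \omega - 40\right)}{9 \omega^{2} - 120 i \omega - 400}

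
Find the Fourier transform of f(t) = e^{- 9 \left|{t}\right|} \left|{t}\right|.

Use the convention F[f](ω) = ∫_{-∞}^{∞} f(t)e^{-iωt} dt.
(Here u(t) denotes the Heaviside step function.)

F(ω) = \frac{2 \left(81 - \omega^{2}\right)}{\left(\omega^{2} + 81\right)^{2}}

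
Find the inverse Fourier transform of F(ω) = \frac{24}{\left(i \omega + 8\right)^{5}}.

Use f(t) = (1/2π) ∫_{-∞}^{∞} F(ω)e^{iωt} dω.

f(t) = t^{4} e^{- 8 t} u\left(t\right)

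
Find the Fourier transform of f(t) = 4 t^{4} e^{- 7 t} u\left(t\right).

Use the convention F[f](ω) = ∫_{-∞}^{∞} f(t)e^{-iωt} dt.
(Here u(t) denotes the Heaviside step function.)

F(ω) = \frac{96}{\left(i \omega + 7\right)^{5}}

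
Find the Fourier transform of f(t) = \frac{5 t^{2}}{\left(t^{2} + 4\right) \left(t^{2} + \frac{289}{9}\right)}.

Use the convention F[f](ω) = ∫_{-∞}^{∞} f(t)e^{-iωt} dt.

F(ω) = - \frac{90 \pi e^{- 2 \left|{\omega}\right|}}{253} + \frac{255 \pi e^{- \frac{17 \left|{\omega}\right|}{3}}}{253}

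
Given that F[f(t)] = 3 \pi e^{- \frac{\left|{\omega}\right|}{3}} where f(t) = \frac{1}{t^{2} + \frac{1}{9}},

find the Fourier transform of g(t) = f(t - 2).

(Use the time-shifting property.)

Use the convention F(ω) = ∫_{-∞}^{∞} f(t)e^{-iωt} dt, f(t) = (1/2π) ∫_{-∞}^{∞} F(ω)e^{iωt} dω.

F[g](ω) = 3 \pi e^{- 2 i \omega - \frac{\left|{\omega}\right|}{3}}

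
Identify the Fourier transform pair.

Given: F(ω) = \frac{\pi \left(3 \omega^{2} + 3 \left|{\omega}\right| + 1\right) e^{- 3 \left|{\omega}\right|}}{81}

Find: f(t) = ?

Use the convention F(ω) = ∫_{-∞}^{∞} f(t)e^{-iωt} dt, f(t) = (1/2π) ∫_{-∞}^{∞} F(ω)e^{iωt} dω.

f(t) = \frac{8}{\left(t^{2} + 9\right)^{3}}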